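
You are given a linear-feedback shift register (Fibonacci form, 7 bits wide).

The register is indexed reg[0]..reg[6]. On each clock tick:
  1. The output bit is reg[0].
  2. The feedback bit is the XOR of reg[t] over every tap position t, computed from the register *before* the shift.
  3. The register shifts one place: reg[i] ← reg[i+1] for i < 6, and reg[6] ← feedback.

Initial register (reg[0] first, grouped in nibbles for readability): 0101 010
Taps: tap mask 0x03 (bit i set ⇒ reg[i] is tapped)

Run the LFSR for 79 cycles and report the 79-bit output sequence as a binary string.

step | reg (before) | out | fb
   0 | 0101010 | 0 | 1
   1 | 1010101 | 1 | 1
   2 | 0101011 | 0 | 1
   3 | 1010111 | 1 | 1
   4 | 0101111 | 0 | 1
   5 | 1011111 | 1 | 1
   6 | 0111111 | 0 | 1
   7 | 1111111 | 1 | 0
   8 | 1111110 | 1 | 0
   9 | 1111100 | 1 | 0
  10 | 1111000 | 1 | 0
  11 | 1110000 | 1 | 0
  12 | 1100000 | 1 | 0
  13 | 1000000 | 1 | 1
  14 | 0000001 | 0 | 0
  15 | 0000010 | 0 | 0
  16 | 0000100 | 0 | 0
  17 | 0001000 | 0 | 0
  18 | 0010000 | 0 | 0
  19 | 0100000 | 0 | 1
  20 | 1000001 | 1 | 1
  21 | 0000011 | 0 | 0
  22 | 0000110 | 0 | 0
  23 | 0001100 | 0 | 0
  24 | 0011000 | 0 | 0
  25 | 0110000 | 0 | 1
  26 | 1100001 | 1 | 0
  27 | 1000010 | 1 | 1
  28 | 0000101 | 0 | 0
  29 | 0001010 | 0 | 0
  30 | 0010100 | 0 | 0
  31 | 0101000 | 0 | 1
  32 | 1010001 | 1 | 1
  33 | 0100011 | 0 | 1
  34 | 1000111 | 1 | 1
  35 | 0001111 | 0 | 0
  36 | 0011110 | 0 | 0
  37 | 0111100 | 0 | 1
  38 | 1111001 | 1 | 0
  39 | 1110010 | 1 | 0
  40 | 1100100 | 1 | 0
  41 | 1001000 | 1 | 1
  42 | 0010001 | 0 | 0
  43 | 0100010 | 0 | 1
  44 | 1000101 | 1 | 1
  45 | 0001011 | 0 | 0
  46 | 0010110 | 0 | 0
  47 | 0101100 | 0 | 1
  48 | 1011001 | 1 | 1
  49 | 0110011 | 0 | 1
  50 | 1100111 | 1 | 0
  51 | 1001110 | 1 | 1
  52 | 0011101 | 0 | 0
  53 | 0111010 | 0 | 1
  54 | 1110101 | 1 | 0
  55 | 1101010 | 1 | 0
  56 | 1010100 | 1 | 1
  57 | 0101001 | 0 | 1
  58 | 1010011 | 1 | 1
  59 | 0100111 | 0 | 1
  60 | 1001111 | 1 | 1
  61 | 0011111 | 0 | 0
  62 | 0111110 | 0 | 1
  63 | 1111101 | 1 | 0
  64 | 1111010 | 1 | 0
  65 | 1110100 | 1 | 0
  66 | 1101000 | 1 | 0
  67 | 1010000 | 1 | 1
  68 | 0100001 | 0 | 1
  69 | 1000011 | 1 | 1
  70 | 0000111 | 0 | 0
  71 | 0001110 | 0 | 0
  72 | 0011100 | 0 | 0
  73 | 0111000 | 0 | 1
  74 | 1110001 | 1 | 0
  75 | 1100010 | 1 | 0
  76 | 1000100 | 1 | 1
  77 | 0001001 | 0 | 0
  78 | 0010010 | 0 | 0

0101010111111100000010000011000010100011110010001011001110101001111101000011100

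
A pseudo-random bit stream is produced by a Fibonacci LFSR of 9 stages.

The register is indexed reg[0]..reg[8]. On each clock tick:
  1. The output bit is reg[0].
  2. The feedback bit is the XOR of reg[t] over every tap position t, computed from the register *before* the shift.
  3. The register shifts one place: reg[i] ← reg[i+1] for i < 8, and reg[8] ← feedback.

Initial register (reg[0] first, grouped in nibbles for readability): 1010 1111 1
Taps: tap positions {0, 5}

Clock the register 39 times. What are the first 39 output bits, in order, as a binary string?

101011111010110100000110111011011010110

k : reg_k → out_k, fb_k
0: 101011111 → 1, fb=0
1: 010111110 → 0, fb=1
2: 101111101 → 1, fb=0
3: 011111010 → 0, fb=1
4: 111110101 → 1, fb=1
5: 111101011 → 1, fb=0
6: 111010110 → 1, fb=1
7: 110101101 → 1, fb=0
8: 101011010 → 1, fb=0
9: 010110100 → 0, fb=0
10: 101101000 → 1, fb=0
11: 011010000 → 0, fb=0
12: 110100000 → 1, fb=1
13: 101000001 → 1, fb=1
14: 010000011 → 0, fb=0
15: 100000110 → 1, fb=1
16: 000001101 → 0, fb=1
17: 000011011 → 0, fb=1
18: 000110111 → 0, fb=0
19: 001101110 → 0, fb=1
20: 011011101 → 0, fb=1
21: 110111011 → 1, fb=0
22: 101110110 → 1, fb=1
23: 011101101 → 0, fb=1
24: 111011011 → 1, fb=0
25: 110110110 → 1, fb=1
26: 101101101 → 1, fb=0
27: 011011010 → 0, fb=1
28: 110110101 → 1, fb=1
29: 101101011 → 1, fb=0
30: 011010110 → 0, fb=0
31: 110101100 → 1, fb=0
32: 101011000 → 1, fb=0
33: 010110000 → 0, fb=0
34: 101100000 → 1, fb=1
35: 011000001 → 0, fb=0
36: 110000010 → 1, fb=1
37: 100000101 → 1, fb=1
38: 000001011 → 0, fb=1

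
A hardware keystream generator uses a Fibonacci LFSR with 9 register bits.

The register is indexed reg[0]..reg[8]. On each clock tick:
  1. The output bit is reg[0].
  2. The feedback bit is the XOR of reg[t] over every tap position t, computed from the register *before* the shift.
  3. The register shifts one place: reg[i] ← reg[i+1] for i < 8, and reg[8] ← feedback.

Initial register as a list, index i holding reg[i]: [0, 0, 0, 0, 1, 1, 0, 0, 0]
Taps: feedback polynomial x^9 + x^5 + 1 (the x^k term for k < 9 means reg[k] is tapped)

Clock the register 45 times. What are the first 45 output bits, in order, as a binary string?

000011000100001000000001000100011001000111010

step | reg (before) | out | fb
   0 | 000011000 | 0 | 1
   1 | 000110001 | 0 | 0
   2 | 001100010 | 0 | 0
   3 | 011000100 | 0 | 0
   4 | 110001000 | 1 | 0
   5 | 100010000 | 1 | 1
   6 | 000100001 | 0 | 0
   7 | 001000010 | 0 | 0
   8 | 010000100 | 0 | 0
   9 | 100001000 | 1 | 0
  10 | 000010000 | 0 | 0
  11 | 000100000 | 0 | 0
  12 | 001000000 | 0 | 0
  13 | 010000000 | 0 | 0
  14 | 100000000 | 1 | 1
  15 | 000000001 | 0 | 0
  16 | 000000010 | 0 | 0
  17 | 000000100 | 0 | 0
  18 | 000001000 | 0 | 1
  19 | 000010001 | 0 | 0
  20 | 000100010 | 0 | 0
  21 | 001000100 | 0 | 0
  22 | 010001000 | 0 | 1
  23 | 100010001 | 1 | 1
  24 | 000100011 | 0 | 0
  25 | 001000110 | 0 | 0
  26 | 010001100 | 0 | 1
  27 | 100011001 | 1 | 0
  28 | 000110010 | 0 | 0
  29 | 001100100 | 0 | 0
  30 | 011001000 | 0 | 1
  31 | 110010001 | 1 | 1
  32 | 100100011 | 1 | 1
  33 | 001000111 | 0 | 0
  34 | 010001110 | 0 | 1
  35 | 100011101 | 1 | 0
  36 | 000111010 | 0 | 1
  37 | 001110101 | 0 | 0
  38 | 011101010 | 0 | 1
  39 | 111010101 | 1 | 1
  40 | 110101011 | 1 | 0
  41 | 101010110 | 1 | 1
  42 | 010101101 | 0 | 1
  43 | 101011011 | 1 | 0
  44 | 010110110 | 0 | 0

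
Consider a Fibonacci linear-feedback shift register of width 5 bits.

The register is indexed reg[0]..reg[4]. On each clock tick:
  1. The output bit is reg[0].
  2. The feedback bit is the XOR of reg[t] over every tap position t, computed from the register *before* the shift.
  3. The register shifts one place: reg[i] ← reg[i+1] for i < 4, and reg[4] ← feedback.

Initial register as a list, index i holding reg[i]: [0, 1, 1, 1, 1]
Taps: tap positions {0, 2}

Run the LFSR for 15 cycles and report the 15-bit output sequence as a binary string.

011111000110111

step | reg (before) | out | fb
   0 | 01111 | 0 | 1
   1 | 11111 | 1 | 0
   2 | 11110 | 1 | 0
   3 | 11100 | 1 | 0
   4 | 11000 | 1 | 1
   5 | 10001 | 1 | 1
   6 | 00011 | 0 | 0
   7 | 00110 | 0 | 1
   8 | 01101 | 0 | 1
   9 | 11011 | 1 | 1
  10 | 10111 | 1 | 0
  11 | 01110 | 0 | 1
  12 | 11101 | 1 | 0
  13 | 11010 | 1 | 1
  14 | 10101 | 1 | 0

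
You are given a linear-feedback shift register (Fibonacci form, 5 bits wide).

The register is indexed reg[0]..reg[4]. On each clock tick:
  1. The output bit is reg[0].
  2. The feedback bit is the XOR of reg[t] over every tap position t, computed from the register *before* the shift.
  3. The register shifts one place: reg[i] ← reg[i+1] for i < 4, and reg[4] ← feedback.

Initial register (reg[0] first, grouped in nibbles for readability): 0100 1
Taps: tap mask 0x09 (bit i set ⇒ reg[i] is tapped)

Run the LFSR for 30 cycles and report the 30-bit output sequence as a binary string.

010010000101011101100011111001

step | reg (before) | out | fb
   0 | 01001 | 0 | 0
   1 | 10010 | 1 | 0
   2 | 00100 | 0 | 0
   3 | 01000 | 0 | 0
   4 | 10000 | 1 | 1
   5 | 00001 | 0 | 0
   6 | 00010 | 0 | 1
   7 | 00101 | 0 | 0
   8 | 01010 | 0 | 1
   9 | 10101 | 1 | 1
  10 | 01011 | 0 | 1
  11 | 10111 | 1 | 0
  12 | 01110 | 0 | 1
  13 | 11101 | 1 | 1
  14 | 11011 | 1 | 0
  15 | 10110 | 1 | 0
  16 | 01100 | 0 | 0
  17 | 11000 | 1 | 1
  18 | 10001 | 1 | 1
  19 | 00011 | 0 | 1
  20 | 00111 | 0 | 1
  21 | 01111 | 0 | 1
  22 | 11111 | 1 | 0
  23 | 11110 | 1 | 0
  24 | 11100 | 1 | 1
  25 | 11001 | 1 | 1
  26 | 10011 | 1 | 0
  27 | 00110 | 0 | 1
  28 | 01101 | 0 | 0
  29 | 11010 | 1 | 0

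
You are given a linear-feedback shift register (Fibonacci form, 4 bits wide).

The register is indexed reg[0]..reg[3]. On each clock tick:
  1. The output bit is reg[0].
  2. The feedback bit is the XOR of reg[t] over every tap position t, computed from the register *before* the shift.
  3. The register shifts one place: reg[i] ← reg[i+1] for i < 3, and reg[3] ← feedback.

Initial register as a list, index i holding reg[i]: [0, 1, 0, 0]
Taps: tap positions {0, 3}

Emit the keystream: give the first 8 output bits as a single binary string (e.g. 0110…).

01000111

k : reg_k → out_k, fb_k
0: 0100 → 0, fb=0
1: 1000 → 1, fb=1
2: 0001 → 0, fb=1
3: 0011 → 0, fb=1
4: 0111 → 0, fb=1
5: 1111 → 1, fb=0
6: 1110 → 1, fb=1
7: 1101 → 1, fb=0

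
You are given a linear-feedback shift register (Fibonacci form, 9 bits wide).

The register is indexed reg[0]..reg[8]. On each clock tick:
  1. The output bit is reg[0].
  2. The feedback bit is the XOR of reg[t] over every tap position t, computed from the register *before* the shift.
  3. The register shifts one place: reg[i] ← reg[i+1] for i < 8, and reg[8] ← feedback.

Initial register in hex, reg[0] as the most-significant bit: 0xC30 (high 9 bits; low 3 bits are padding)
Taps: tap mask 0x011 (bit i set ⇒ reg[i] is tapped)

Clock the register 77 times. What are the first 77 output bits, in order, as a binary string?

tick  register→output (feedback)
  0  110000110→1 (1)
  1  100001101→1 (1)
  2  000011011→0 (1)
  3  000110111→0 (1)
  4  001101111→0 (0)
  5  011011110→0 (1)
  6  110111101→1 (0)
  7  101111010→1 (0)
  8  011110100→0 (1)
  9  111101001→1 (1)
 10  111010011→1 (0)
 11  110100110→1 (1)
 12  101001101→1 (1)
 13  010011011→0 (1)
 14  100110111→1 (0)
 15  001101110→0 (0)
 16  011011100→0 (1)
 17  110111001→1 (0)
 18  101110010→1 (0)
 19  011100100→0 (0)
 20  111001000→1 (1)
 21  110010001→1 (0)
 22  100100010→1 (1)
 23  001000101→0 (0)
 24  010001010→0 (0)
 25  100010100→1 (0)
 26  000101000→0 (0)
 27  001010000→0 (1)
 28  010100001→0 (0)
 29  101000010→1 (1)
 30  010000101→0 (0)
 31  100001010→1 (1)
 32  000010101→0 (1)
 33  000101011→0 (0)
 34  001010110→0 (1)
 35  010101101→0 (0)
 36  101011010→1 (0)
 37  010110100→0 (1)
 38  101101001→1 (1)
 39  011010011→0 (1)
 40  110100111→1 (1)
 41  101001111→1 (1)
 42  010011111→0 (1)
 43  100111111→1 (0)
 44  001111110→0 (1)
 45  011111101→0 (1)
 46  111111011→1 (0)
 47  111110110→1 (0)
 48  111101100→1 (1)
 49  111011001→1 (0)
 50  110110010→1 (0)
 51  101100100→1 (1)
 52  011001001→0 (0)
 53  110010010→1 (0)
 54  100100100→1 (1)
 55  001001001→0 (0)
 56  010010010→0 (1)
 57  100100101→1 (1)
 58  001001011→0 (0)
 59  010010110→0 (1)
 60  100101101→1 (1)
 61  001011011→0 (1)
 62  010110111→0 (1)
 63  101101111→1 (1)
 64  011011111→0 (1)
 65  110111111→1 (0)
 66  101111110→1 (0)
 67  011111100→0 (1)
 68  111111001→1 (0)
 69  111110010→1 (0)
 70  111100100→1 (1)
 71  111001001→1 (1)
 72  110010011→1 (0)
 73  100100110→1 (1)
 74  001001101→0 (0)
 75  010011010→0 (1)
 76  100110101→1 (0)

11000011011110100110111001000101000010101101001111110110010010010110111111001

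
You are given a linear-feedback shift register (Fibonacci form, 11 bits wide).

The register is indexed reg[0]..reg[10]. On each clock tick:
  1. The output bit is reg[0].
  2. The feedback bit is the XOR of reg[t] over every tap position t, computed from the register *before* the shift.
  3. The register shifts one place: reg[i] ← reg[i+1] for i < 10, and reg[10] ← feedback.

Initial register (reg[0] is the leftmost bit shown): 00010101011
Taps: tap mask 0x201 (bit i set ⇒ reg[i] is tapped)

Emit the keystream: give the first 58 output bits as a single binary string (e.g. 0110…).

0001010101111101110110011100100101100001011100000010011111

tick  register→output (feedback)
  0  00010101011→0 (1)
  1  00101010111→0 (1)
  2  01010101111→0 (1)
  3  10101011111→1 (0)
  4  01010111110→0 (1)
  5  10101111101→1 (1)
  6  01011111011→0 (1)
  7  10111110111→1 (0)
  8  01111101110→0 (1)
  9  11111011101→1 (1)
 10  11110111011→1 (0)
 11  11101110110→1 (0)
 12  11011101100→1 (1)
 13  10111011001→1 (1)
 14  01110110011→0 (1)
 15  11101100111→1 (0)
 16  11011001110→1 (0)
 17  10110011100→1 (1)
 18  01100111001→0 (0)
 19  11001110010→1 (0)
 20  10011100100→1 (1)
 21  00111001001→0 (0)
 22  01110010010→0 (1)
 23  11100100101→1 (1)
 24  11001001011→1 (0)
 25  10010010110→1 (0)
 26  00100101100→0 (0)
 27  01001011000→0 (0)
 28  10010110000→1 (1)
 29  00101100001→0 (0)
 30  01011000010→0 (1)
 31  10110000101→1 (1)
 32  01100001011→0 (1)
 33  11000010111→1 (0)
 34  10000101110→1 (0)
 35  00001011100→0 (0)
 36  00010111000→0 (0)
 37  00101110000→0 (0)
 38  01011100000→0 (0)
 39  10111000000→1 (1)
 40  01110000001→0 (0)
 41  11100000010→1 (0)
 42  11000000100→1 (1)
 43  10000001001→1 (1)
 44  00000010011→0 (1)
 45  00000100111→0 (1)
 46  00001001111→0 (1)
 47  00010011111→0 (1)
 48  00100111111→0 (1)
 49  01001111111→0 (1)
 50  10011111111→1 (0)
 51  00111111110→0 (1)
 52  01111111101→0 (0)
 53  11111111010→1 (0)
 54  11111110100→1 (1)
 55  11111101001→1 (1)
 56  11111010011→1 (0)
 57  11110100110→1 (0)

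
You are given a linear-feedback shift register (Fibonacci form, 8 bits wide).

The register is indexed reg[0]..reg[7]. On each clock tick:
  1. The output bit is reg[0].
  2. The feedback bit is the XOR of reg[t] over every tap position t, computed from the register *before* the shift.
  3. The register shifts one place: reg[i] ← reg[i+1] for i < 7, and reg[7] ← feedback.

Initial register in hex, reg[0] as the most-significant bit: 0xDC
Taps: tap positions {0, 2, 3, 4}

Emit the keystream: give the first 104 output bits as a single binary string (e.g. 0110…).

step | reg (before) | out | fb
   0 | 11011100 | 1 | 1
   1 | 10111001 | 1 | 0
   2 | 01110010 | 0 | 0
   3 | 11100100 | 1 | 0
   4 | 11001000 | 1 | 0
   5 | 10010000 | 1 | 0
   6 | 00100000 | 0 | 1
   7 | 01000001 | 0 | 0
   8 | 10000010 | 1 | 1
   9 | 00000101 | 0 | 0
  10 | 00001010 | 0 | 1
  11 | 00010101 | 0 | 1
  12 | 00101011 | 0 | 0
  13 | 01010110 | 0 | 1
  14 | 10101101 | 1 | 1
  15 | 01011011 | 0 | 0
  16 | 10110110 | 1 | 1
  17 | 01101101 | 0 | 0
  18 | 11011010 | 1 | 1
  19 | 10110101 | 1 | 1
  20 | 01101011 | 0 | 0
  21 | 11010110 | 1 | 0
  22 | 10101100 | 1 | 1
  23 | 01011001 | 0 | 0
  24 | 10110010 | 1 | 1
  25 | 01100101 | 0 | 1
  26 | 11001011 | 1 | 0
  27 | 10010110 | 1 | 0
  28 | 00101100 | 0 | 0
  29 | 01011000 | 0 | 0
  30 | 10110000 | 1 | 1
  31 | 01100001 | 0 | 1
  32 | 11000011 | 1 | 1
  33 | 10000111 | 1 | 1
  34 | 00001111 | 0 | 1
  35 | 00011111 | 0 | 0
  36 | 00111110 | 0 | 1
  37 | 01111101 | 0 | 1
  38 | 11111011 | 1 | 0
  39 | 11110110 | 1 | 1
  40 | 11101101 | 1 | 1
  41 | 11011011 | 1 | 1
  42 | 10110111 | 1 | 1
  43 | 01101111 | 0 | 0
  44 | 11011110 | 1 | 1
  45 | 10111101 | 1 | 0
  46 | 01111010 | 0 | 1
  47 | 11110101 | 1 | 1
  48 | 11101011 | 1 | 1
  49 | 11010111 | 1 | 0
  50 | 10101110 | 1 | 1
  51 | 01011101 | 0 | 0
  52 | 10111010 | 1 | 0
  53 | 01110100 | 0 | 0
  54 | 11101000 | 1 | 1
  55 | 11010001 | 1 | 0
  56 | 10100010 | 1 | 0
  57 | 01000100 | 0 | 0
  58 | 10001000 | 1 | 0
  59 | 00010000 | 0 | 1
  60 | 00100001 | 0 | 1
  61 | 01000011 | 0 | 0
  62 | 10000110 | 1 | 1
  63 | 00001101 | 0 | 1
  64 | 00011011 | 0 | 0
  65 | 00110110 | 0 | 0
  66 | 01101100 | 0 | 0
  67 | 11011000 | 1 | 1
  68 | 10110001 | 1 | 1
  69 | 01100011 | 0 | 1
  70 | 11000111 | 1 | 1
  71 | 10001111 | 1 | 0
  72 | 00011110 | 0 | 0
  73 | 00111100 | 0 | 1
  74 | 01111001 | 0 | 1
  75 | 11110011 | 1 | 1
  76 | 11100111 | 1 | 0
  77 | 11001110 | 1 | 0
  78 | 10011100 | 1 | 1
  79 | 00111001 | 0 | 1
  80 | 01110011 | 0 | 0
  81 | 11100110 | 1 | 0
  82 | 11001100 | 1 | 0
  83 | 10011000 | 1 | 1
  84 | 00110001 | 0 | 0
  85 | 01100010 | 0 | 1
  86 | 11000101 | 1 | 1
  87 | 10001011 | 1 | 0
  88 | 00010110 | 0 | 1
  89 | 00101101 | 0 | 0
  90 | 01011010 | 0 | 0
  91 | 10110100 | 1 | 1
  92 | 01101001 | 0 | 0
  93 | 11010010 | 1 | 0
  94 | 10100100 | 1 | 0
  95 | 01001000 | 0 | 1
  96 | 10010001 | 1 | 0
  97 | 00100010 | 0 | 1
  98 | 01000101 | 0 | 0
  99 | 10001010 | 1 | 0
 100 | 00010100 | 0 | 1
 101 | 00101001 | 0 | 0
 102 | 01010010 | 0 | 1
 103 | 10100101 | 1 | 0

11011100100000101011011010110010110000111110110111101011101000100001101100011110011100110001011010010001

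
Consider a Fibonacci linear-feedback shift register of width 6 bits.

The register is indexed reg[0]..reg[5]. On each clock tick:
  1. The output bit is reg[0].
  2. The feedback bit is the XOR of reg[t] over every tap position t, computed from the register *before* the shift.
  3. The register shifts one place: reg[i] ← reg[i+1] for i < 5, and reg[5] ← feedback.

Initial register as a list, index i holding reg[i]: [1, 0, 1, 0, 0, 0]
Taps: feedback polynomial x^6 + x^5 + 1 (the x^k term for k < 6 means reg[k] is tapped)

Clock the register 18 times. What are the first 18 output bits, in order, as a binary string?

101000110000100000

step | reg (before) | out | fb
   0 | 101000 | 1 | 1
   1 | 010001 | 0 | 1
   2 | 100011 | 1 | 0
   3 | 000110 | 0 | 0
   4 | 001100 | 0 | 0
   5 | 011000 | 0 | 0
   6 | 110000 | 1 | 1
   7 | 100001 | 1 | 0
   8 | 000010 | 0 | 0
   9 | 000100 | 0 | 0
  10 | 001000 | 0 | 0
  11 | 010000 | 0 | 0
  12 | 100000 | 1 | 1
  13 | 000001 | 0 | 1
  14 | 000011 | 0 | 1
  15 | 000111 | 0 | 1
  16 | 001111 | 0 | 1
  17 | 011111 | 0 | 1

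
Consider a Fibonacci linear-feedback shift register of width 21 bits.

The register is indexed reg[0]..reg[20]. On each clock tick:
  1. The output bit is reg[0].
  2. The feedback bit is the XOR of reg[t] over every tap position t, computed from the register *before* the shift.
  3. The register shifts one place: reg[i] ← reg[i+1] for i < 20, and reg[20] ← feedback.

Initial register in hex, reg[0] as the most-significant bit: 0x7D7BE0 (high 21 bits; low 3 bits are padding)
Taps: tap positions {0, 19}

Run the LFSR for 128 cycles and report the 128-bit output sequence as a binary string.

01111101011110111110001100100011000110010100101111100000111101111011001111111001110011100001100110100111100101011010010000110000

tick  register→output (feedback)
  0  011111010111101111100→0 (0)
  1  111110101111011111000→1 (1)
  2  111101011110111110001→1 (1)
  3  111010111101111100011→1 (0)
  4  110101111011111000110→1 (0)
  5  101011110111110001100→1 (1)
  6  010111101111100011001→0 (0)
  7  101111011111000110010→1 (0)
  8  011110111110001100100→0 (0)
  9  111101111100011001000→1 (1)
 10  111011111000110010001→1 (1)
 11  110111110001100100011→1 (0)
 12  101111100011001000110→1 (0)
 13  011111000110010001100→0 (0)
 14  111110001100100011000→1 (1)
 15  111100011001000110001→1 (1)
 16  111000110010001100011→1 (0)
 17  110001100100011000110→1 (0)
 18  100011001000110001100→1 (1)
 19  000110010001100011001→0 (0)
 20  001100100011000110010→0 (1)
 21  011001000110001100101→0 (0)
 22  110010001100011001010→1 (0)
 23  100100011000110010100→1 (1)
 24  001000110001100101001→0 (0)
 25  010001100011001010010→0 (1)
 26  100011000110010100101→1 (1)
 27  000110001100101001011→0 (1)
 28  001100011001010010111→0 (1)
 29  011000110010100101111→0 (1)
 30  110001100101001011111→1 (0)
 31  100011001010010111110→1 (0)
 32  000110010100101111100→0 (0)
 33  001100101001011111000→0 (0)
 34  011001010010111110000→0 (0)
 35  110010100101111100000→1 (1)
 36  100101001011111000001→1 (1)
 37  001010010111110000011→0 (1)
 38  010100101111100000111→0 (1)
 39  101001011111000001111→1 (0)
 40  010010111110000011110→0 (1)
 41  100101111100000111101→1 (1)
 42  001011111000001111011→0 (1)
 43  010111110000011110111→0 (1)
 44  101111100000111101111→1 (0)
 45  011111000001111011110→0 (1)
 46  111110000011110111101→1 (1)
 47  111100000111101111011→1 (0)
 48  111000001111011110110→1 (0)
 49  110000011110111101100→1 (1)
 50  100000111101111011001→1 (1)
 51  000001111011110110011→0 (1)
 52  000011110111101100111→0 (1)
 53  000111101111011001111→0 (1)
 54  001111011110110011111→0 (1)
 55  011110111101100111111→0 (1)
 56  111101111011001111111→1 (0)
 57  111011110110011111110→1 (0)
 58  110111101100111111100→1 (1)
 59  101111011001111111001→1 (1)
 60  011110110011111110011→0 (1)
 61  111101100111111100111→1 (0)
 62  111011001111111001110→1 (0)
 63  110110011111110011100→1 (1)
 64  101100111111100111001→1 (1)
 65  011001111111001110011→0 (1)
 66  110011111110011100111→1 (0)
 67  100111111100111001110→1 (0)
 68  001111111001110011100→0 (0)
 69  011111110011100111000→0 (0)
 70  111111100111001110000→1 (1)
 71  111111001110011100001→1 (1)
 72  111110011100111000011→1 (0)
 73  111100111001110000110→1 (0)
 74  111001110011100001100→1 (1)
 75  110011100111000011001→1 (1)
 76  100111001110000110011→1 (0)
 77  001110011100001100110→0 (1)
 78  011100111000011001101→0 (0)
 79  111001110000110011010→1 (0)
 80  110011100001100110100→1 (1)
 81  100111000011001101001→1 (1)
 82  001110000110011010011→0 (1)
 83  011100001100110100111→0 (1)
 84  111000011001101001111→1 (0)
 85  110000110011010011110→1 (0)
 86  100001100110100111100→1 (1)
 87  000011001101001111001→0 (0)
 88  000110011010011110010→0 (1)
 89  001100110100111100101→0 (0)
 90  011001101001111001010→0 (1)
 91  110011010011110010101→1 (1)
 92  100110100111100101011→1 (0)
 93  001101001111001010110→0 (1)
 94  011010011110010101101→0 (0)
 95  110100111100101011010→1 (0)
 96  101001111001010110100→1 (1)
 97  010011110010101101001→0 (0)
 98  100111100101011010010→1 (0)
 99  001111001010110100100→0 (0)
100  011110010101101001000→0 (0)
101  111100101011010010000→1 (1)
102  111001010110100100001→1 (1)
103  110010101101001000011→1 (0)
104  100101011010010000110→1 (0)
105  001010110100100001100→0 (0)
106  010101101001000011000→0 (0)
107  101011010010000110000→1 (1)
108  010110100100001100001→0 (0)
109  101101001000011000010→1 (0)
110  011010010000110000100→0 (0)
111  110100100001100001000→1 (1)
112  101001000011000010001→1 (1)
113  010010000110000100011→0 (1)
114  100100001100001000111→1 (0)
115  001000011000010001110→0 (1)
116  010000110000100011101→0 (0)
117  100001100001000111010→1 (0)
118  000011000010001110100→0 (0)
119  000110000100011101000→0 (0)
120  001100001000111010000→0 (0)
121  011000010001110100000→0 (0)
122  110000100011101000000→1 (1)
123  100001000111010000001→1 (1)
124  000010001110100000011→0 (1)
125  000100011101000000111→0 (1)
126  001000111010000001111→0 (1)
127  010001110100000011111→0 (1)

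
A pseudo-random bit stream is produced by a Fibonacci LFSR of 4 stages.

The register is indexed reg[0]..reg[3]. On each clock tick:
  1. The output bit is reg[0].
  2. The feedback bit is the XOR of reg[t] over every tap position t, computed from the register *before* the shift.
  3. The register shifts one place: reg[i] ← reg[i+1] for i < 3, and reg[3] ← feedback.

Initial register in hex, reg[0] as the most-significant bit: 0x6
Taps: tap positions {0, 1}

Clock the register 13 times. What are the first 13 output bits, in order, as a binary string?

0110101111000

tick  register→output (feedback)
  0  0110→0 (1)
  1  1101→1 (0)
  2  1010→1 (1)
  3  0101→0 (1)
  4  1011→1 (1)
  5  0111→0 (1)
  6  1111→1 (0)
  7  1110→1 (0)
  8  1100→1 (0)
  9  1000→1 (1)
 10  0001→0 (0)
 11  0010→0 (0)
 12  0100→0 (1)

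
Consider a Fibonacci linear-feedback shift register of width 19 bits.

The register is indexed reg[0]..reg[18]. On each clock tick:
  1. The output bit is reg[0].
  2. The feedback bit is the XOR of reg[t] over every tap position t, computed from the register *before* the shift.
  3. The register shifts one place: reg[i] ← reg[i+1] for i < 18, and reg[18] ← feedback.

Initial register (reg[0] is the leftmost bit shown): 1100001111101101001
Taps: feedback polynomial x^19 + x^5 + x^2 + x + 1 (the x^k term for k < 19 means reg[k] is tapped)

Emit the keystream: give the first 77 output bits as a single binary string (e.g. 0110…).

11000011111011010010011011000100111001010001100001000011000010000011010100000

k : reg_k → out_k, fb_k
0: 1100001111101101001 → 1, fb=0
1: 1000011111011010010 → 1, fb=0
2: 0000111110110100100 → 0, fb=1
3: 0001111101101001001 → 0, fb=1
4: 0011111011010010011 → 0, fb=0
5: 0111110110100100110 → 0, fb=1
6: 1111101101001001101 → 1, fb=1
7: 1111011010010011011 → 1, fb=0
8: 1110110100100110110 → 1, fb=0
9: 1101101001001101100 → 1, fb=0
10: 1011010010011011000 → 1, fb=1
11: 0110100100110110001 → 0, fb=0
12: 1101001001101100010 → 1, fb=0
13: 1010010011011000100 → 1, fb=1
14: 0100100110110001001 → 0, fb=1
15: 1001001101100010011 → 1, fb=1
16: 0010011011000100111 → 0, fb=0
17: 0100110110001001110 → 0, fb=0
18: 1001101100010011100 → 1, fb=1
19: 0011011000100111001 → 0, fb=0
20: 0110110001001110010 → 0, fb=1
21: 1101100010011100101 → 1, fb=0
22: 1011000100111001010 → 1, fb=0
23: 0110001001110010100 → 0, fb=0
24: 1100010011100101000 → 1, fb=1
25: 1000100111001010001 → 1, fb=1
26: 0001001110010100011 → 0, fb=0
27: 0010011100101000110 → 0, fb=0
28: 0100111001010001100 → 0, fb=0
29: 1001110010100011000 → 1, fb=0
30: 0011100101000110000 → 0, fb=1
31: 0111001010001100001 → 0, fb=0
32: 1110010100011000010 → 1, fb=0
33: 1100101000110000100 → 1, fb=0
34: 1001010001100001000 → 1, fb=0
35: 0010100011000010000 → 0, fb=1
36: 0101000110000100001 → 0, fb=1
37: 1010001100001000011 → 1, fb=0
38: 0100011000010000110 → 0, fb=0
39: 1000110000100001100 → 1, fb=0
40: 0001100001000011000 → 0, fb=0
41: 0011000010000110000 → 0, fb=1
42: 0110000100001100001 → 0, fb=0
43: 1100001000011000010 → 1, fb=0
44: 1000010000110000100 → 1, fb=0
45: 0000100001100001000 → 0, fb=0
46: 0001000011000010000 → 0, fb=0
47: 0010000110000100000 → 0, fb=1
48: 0100001100001000001 → 0, fb=1
49: 1000011000010000011 → 1, fb=0
50: 0000110000100000110 → 0, fb=1
51: 0001100001000001101 → 0, fb=0
52: 0011000010000011010 → 0, fb=1
53: 0110000100000110101 → 0, fb=0
54: 1100001000001101010 → 1, fb=0
55: 1000010000011010100 → 1, fb=0
56: 0000100000110101000 → 0, fb=0
57: 0001000001101010000 → 0, fb=0
58: 0010000011010100000 → 0, fb=1
59: 0100000110101000001 → 0, fb=1
60: 1000001101010000011 → 1, fb=1
61: 0000011010100000111 → 0, fb=1
62: 0000110101000001111 → 0, fb=1
63: 0001101010000011111 → 0, fb=0
64: 0011010100000111110 → 0, fb=0
65: 0110101000001111100 → 0, fb=0
66: 1101010000011111000 → 1, fb=1
67: 1010100000111110001 → 1, fb=0
68: 0101000001111100010 → 0, fb=1
69: 1010000011111000101 → 1, fb=0
70: 0100000111110001010 → 0, fb=1
71: 1000001111100010101 → 1, fb=1
72: 0000011111000101011 → 0, fb=1
73: 0000111110001010111 → 0, fb=1
74: 0001111100010101111 → 0, fb=1
75: 0011111000101011111 → 0, fb=0
76: 0111110001010111110 → 0, fb=1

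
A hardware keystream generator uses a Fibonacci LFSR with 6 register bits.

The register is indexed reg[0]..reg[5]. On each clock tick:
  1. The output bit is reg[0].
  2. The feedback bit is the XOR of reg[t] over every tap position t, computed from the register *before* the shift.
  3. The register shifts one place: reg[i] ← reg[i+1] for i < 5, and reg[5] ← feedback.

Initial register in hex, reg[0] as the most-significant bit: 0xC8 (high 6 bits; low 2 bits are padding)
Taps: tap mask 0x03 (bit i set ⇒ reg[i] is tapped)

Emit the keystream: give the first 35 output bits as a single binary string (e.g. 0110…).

k : reg_k → out_k, fb_k
0: 110010 → 1, fb=0
1: 100100 → 1, fb=1
2: 001001 → 0, fb=0
3: 010010 → 0, fb=1
4: 100101 → 1, fb=1
5: 001011 → 0, fb=0
6: 010110 → 0, fb=1
7: 101101 → 1, fb=1
8: 011011 → 0, fb=1
9: 110111 → 1, fb=0
10: 101110 → 1, fb=1
11: 011101 → 0, fb=1
12: 111011 → 1, fb=0
13: 110110 → 1, fb=0
14: 101100 → 1, fb=1
15: 011001 → 0, fb=1
16: 110011 → 1, fb=0
17: 100110 → 1, fb=1
18: 001101 → 0, fb=0
19: 011010 → 0, fb=1
20: 110101 → 1, fb=0
21: 101010 → 1, fb=1
22: 010101 → 0, fb=1
23: 101011 → 1, fb=1
24: 010111 → 0, fb=1
25: 101111 → 1, fb=1
26: 011111 → 0, fb=1
27: 111111 → 1, fb=0
28: 111110 → 1, fb=0
29: 111100 → 1, fb=0
30: 111000 → 1, fb=0
31: 110000 → 1, fb=0
32: 100000 → 1, fb=1
33: 000001 → 0, fb=0
34: 000010 → 0, fb=0

11001001011011101100110101011111100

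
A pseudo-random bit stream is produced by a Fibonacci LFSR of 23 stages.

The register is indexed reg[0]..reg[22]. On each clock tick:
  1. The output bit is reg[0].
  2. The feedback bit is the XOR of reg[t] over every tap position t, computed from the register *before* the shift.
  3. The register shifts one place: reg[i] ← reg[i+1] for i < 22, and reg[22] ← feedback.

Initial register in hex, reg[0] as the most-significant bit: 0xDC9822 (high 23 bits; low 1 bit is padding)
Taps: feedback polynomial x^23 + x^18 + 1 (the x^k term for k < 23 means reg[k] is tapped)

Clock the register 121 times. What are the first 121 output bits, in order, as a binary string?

step | reg (before) | out | fb
   0 | 11011100100110000010001 | 1 | 0
   1 | 10111001001100000100010 | 1 | 1
   2 | 01110010011000001000101 | 0 | 0
   3 | 11100100110000010001010 | 1 | 1
   4 | 11001001100000100010101 | 1 | 0
   5 | 10010011000001000101010 | 1 | 1
   6 | 00100110000010001010101 | 0 | 1
   7 | 01001100000100010101011 | 0 | 0
   8 | 10011000001000101010110 | 1 | 0
   9 | 00110000010001010101100 | 0 | 0
  10 | 01100000100010101011000 | 0 | 1
  11 | 11000001000101010110001 | 1 | 0
  12 | 10000010001010101100010 | 1 | 1
  13 | 00000100010101011000101 | 0 | 0
  14 | 00001000101010110001010 | 0 | 0
  15 | 00010001010101100010100 | 0 | 1
  16 | 00100010101011000101001 | 0 | 0
  17 | 01000101010110001010010 | 0 | 1
  18 | 10001010101100010100101 | 1 | 1
  19 | 00010101011000101001011 | 0 | 0
  20 | 00101010110001010010110 | 0 | 1
  21 | 01010101100010100101101 | 0 | 0
  22 | 10101011000101001011010 | 1 | 0
  23 | 01010110001010010110100 | 0 | 1
  24 | 10101100010100101101001 | 1 | 1
  25 | 01011000101001011010011 | 0 | 1
  26 | 10110001010010110100111 | 1 | 1
  27 | 01100010100101101001111 | 0 | 0
  28 | 11000101001011010011110 | 1 | 0
  29 | 10001010010110100111100 | 1 | 0
  30 | 00010100101101001111000 | 0 | 1
  31 | 00101001011010011110001 | 0 | 1
  32 | 01010010110100111100011 | 0 | 0
  33 | 10100101101001111000110 | 1 | 1
  34 | 01001011010011110001101 | 0 | 0
  35 | 10010110100111100011010 | 1 | 0
  36 | 00101101001111000110100 | 0 | 1
  37 | 01011010011110001101001 | 0 | 0
  38 | 10110100111100011010010 | 1 | 0
  39 | 01101001111000110100100 | 0 | 0
  40 | 11010011110001101001000 | 1 | 1
  41 | 10100111100011010010001 | 1 | 0
  42 | 01001111000110100100010 | 0 | 0
  43 | 10011110001101001000100 | 1 | 1
  44 | 00111100011010010001001 | 0 | 0
  45 | 01111000110100100010010 | 0 | 1
  46 | 11110001101001000100101 | 1 | 1
  47 | 11100011010010001001011 | 1 | 1
  48 | 11000110100100010010111 | 1 | 0
  49 | 10001101001000100101110 | 1 | 1
  50 | 00011010010001001011101 | 0 | 1
  51 | 00110100100010010111011 | 0 | 1
  52 | 01101001000100101110111 | 0 | 1
  53 | 11010010001001011101111 | 1 | 1
  54 | 10100100010010111011111 | 1 | 0
  55 | 01001000100101110111110 | 0 | 1
  56 | 10010001001011101111101 | 1 | 0
  57 | 00100010010111011111010 | 0 | 1
  58 | 01000100101110111110101 | 0 | 1
  59 | 10001001011101111101011 | 1 | 1
  60 | 00010010111011111010111 | 0 | 1
  61 | 00100101110111110101111 | 0 | 0
  62 | 01001011101111101011110 | 0 | 1
  63 | 10010111011111010111101 | 1 | 0
  64 | 00101110111110101111010 | 0 | 1
  65 | 01011101111101011110101 | 0 | 1
  66 | 10111011111010111101011 | 1 | 1
  67 | 01110111110101111010111 | 0 | 1
  68 | 11101111101011110101111 | 1 | 1
  69 | 11011111010111101011111 | 1 | 0
  70 | 10111110101111010111110 | 1 | 0
  71 | 01111101011110101111100 | 0 | 1
  72 | 11111010111101011111001 | 1 | 0
  73 | 11110101111010111110010 | 1 | 0
  74 | 11101011110101111100100 | 1 | 1
  75 | 11010111101011111001001 | 1 | 1
  76 | 10101111010111110010011 | 1 | 0
  77 | 01011110101111100100110 | 0 | 0
  78 | 10111101011111001001100 | 1 | 1
  79 | 01111010111110010011001 | 0 | 1
  80 | 11110101111100100110011 | 1 | 0
  81 | 11101011111001001100110 | 1 | 1
  82 | 11010111110010011001101 | 1 | 1
  83 | 10101111100100110011011 | 1 | 0
  84 | 01011111001001100110110 | 0 | 1
  85 | 10111110010011001101101 | 1 | 1
  86 | 01111100100110011011011 | 0 | 1
  87 | 11111001001100110110111 | 1 | 0
  88 | 11110010011001101101110 | 1 | 1
  89 | 11100100110011011011101 | 1 | 0
  90 | 11001001100110110111010 | 1 | 0
  91 | 10010011001101101110100 | 1 | 0
  92 | 00100110011011011101000 | 0 | 0
  93 | 01001100110110111010000 | 0 | 1
  94 | 10011001101101110100001 | 1 | 1
  95 | 00110011011011101000011 | 0 | 0
  96 | 01100110110111010000110 | 0 | 0
  97 | 11001101101110100001100 | 1 | 1
  98 | 10011011011101000011001 | 1 | 0
  99 | 00110110111010000110010 | 0 | 1
 100 | 01101101110100001100101 | 0 | 0
 101 | 11011011101000011001010 | 1 | 1
 102 | 10110111010000110010101 | 1 | 0
 103 | 01101110100001100101010 | 0 | 0
 104 | 11011101000011001010100 | 1 | 0
 105 | 10111010000110010101000 | 1 | 1
 106 | 01110100001100101010001 | 0 | 1
 107 | 11101000011001010100011 | 1 | 1
 108 | 11010000110010101000111 | 1 | 1
 109 | 10100001100101010001111 | 1 | 1
 110 | 01000011001010100011111 | 0 | 1
 111 | 10000110010101000111111 | 1 | 0
 112 | 00001100101010001111110 | 0 | 1
 113 | 00011001010100011111101 | 0 | 1
 114 | 00110010101000111111011 | 0 | 1
 115 | 01100101010001111110111 | 0 | 1
 116 | 11001010100011111101111 | 1 | 1
 117 | 10010101000111111011111 | 1 | 0
 118 | 00101010001111110111110 | 0 | 1
 119 | 01010100011111101111101 | 0 | 1
 120 | 10101000111111011111011 | 1 | 0

1101110010011000001000101010110001010010110100111100011010010001001011101111101011110101111100100110011011011101000011001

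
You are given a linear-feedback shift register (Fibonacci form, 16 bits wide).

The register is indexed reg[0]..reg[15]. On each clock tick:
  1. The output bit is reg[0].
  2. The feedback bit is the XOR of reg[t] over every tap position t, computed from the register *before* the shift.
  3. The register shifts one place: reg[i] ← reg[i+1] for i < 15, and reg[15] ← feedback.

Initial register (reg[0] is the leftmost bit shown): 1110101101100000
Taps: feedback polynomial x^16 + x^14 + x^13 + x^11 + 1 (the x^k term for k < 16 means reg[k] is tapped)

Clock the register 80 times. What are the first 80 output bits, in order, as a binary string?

tick  register→output (feedback)
  0  1110101101100000→1 (1)
  1  1101011011000001→1 (1)
  2  1010110110000011→1 (0)
  3  0101101100000110→0 (0)
  4  1011011000001100→1 (0)
  5  0110110000011000→0 (1)
  6  1101100000110001→1 (0)
  7  1011000001100010→1 (0)
  8  0110000011000100→0 (1)
  9  1100000110001001→1 (1)
 10  1000001100010011→1 (1)
 11  0000011000100111→0 (0)
 12  0000110001001110→0 (0)
 13  0001100010011100→0 (0)
 14  0011000100111000→0 (1)
 15  0110001001110001→0 (1)
 16  1100010011100011→1 (0)
 17  1000100111000110→1 (1)
 18  0001001110001101→0 (1)
 19  0010011100011011→0 (0)
 20  0100111000110110→0 (1)
 21  1001110001101101→1 (0)
 22  0011100011011010→0 (0)
 23  0111000110110100→0 (0)
 24  1110001101101000→1 (1)
 25  1100011011010001→1 (0)
 26  1000110110100010→1 (0)
 27  0001101101000100→0 (1)
 28  0011011010001001→0 (0)
 29  0110110100010010→0 (0)
 30  1101101000100100→1 (0)
 31  1011010001001000→1 (1)
 32  0110100010010001→0 (1)
 33  1101000100100011→1 (0)
 34  1010001001000110→1 (1)
 35  0100010010001101→0 (1)
 36  1000100100011011→1 (1)
 37  0001001000110111→0 (1)
 38  0010010001101111→0 (0)
 39  0100100011011110→0 (1)
 40  1001000110111101→1 (1)
 41  0010001101111011→0 (0)
 42  0100011011110110→0 (1)
 43  1000110111101101→1 (0)
 44  0001101111011010→0 (0)
 45  0011011110110100→0 (0)
 46  0110111101101000→0 (0)
 47  1101111011010000→1 (0)
 48  1011110110100000→1 (1)
 49  0111101101000001→0 (0)
 50  1111011010000010→1 (0)
 51  1110110100000100→1 (0)
 52  1101101000001000→1 (1)
 53  1011010000010001→1 (0)
 54  0110100000100010→0 (1)
 55  1101000001000101→1 (0)
 56  1010000010001010→1 (0)
 57  0100000100010100→0 (0)
 58  1000001000101000→1 (1)
 59  0000010001010001→0 (1)
 60  0000100010100011→0 (1)
 61  0001000101000111→0 (0)
 62  0010001010001110→0 (0)
 63  0100010100011100→0 (0)
 64  1000101000111000→1 (0)
 65  0001010001110000→0 (1)
 66  0010100011100001→0 (0)
 67  0101000111000010→0 (1)
 68  1010001110000101→1 (0)
 69  0100011100001010→0 (1)
 70  1000111000010101→1 (1)
 71  0001110000101011→0 (1)
 72  0011100001010111→0 (1)
 73  0111000010101111→0 (0)
 74  1110000101011110→1 (0)
 75  1100001010111100→1 (1)
 76  1000010101111001→1 (0)
 77  0000101011110010→0 (0)
 78  0001010111100100→0 (1)
 79  0010101111001001→0 (0)

11101011011000001100010011100011011010001001000110111101101000001000101000111000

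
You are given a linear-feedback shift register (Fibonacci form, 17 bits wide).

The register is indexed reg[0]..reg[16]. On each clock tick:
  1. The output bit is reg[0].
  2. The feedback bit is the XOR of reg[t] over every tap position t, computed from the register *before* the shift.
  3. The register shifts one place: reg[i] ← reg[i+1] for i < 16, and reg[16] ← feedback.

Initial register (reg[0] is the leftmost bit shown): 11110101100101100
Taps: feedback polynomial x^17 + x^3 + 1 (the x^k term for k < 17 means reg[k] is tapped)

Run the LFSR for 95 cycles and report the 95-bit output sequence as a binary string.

11110101100101100010110010010011101001000000011101000010000111101010100101110101111100010110110

step | reg (before) | out | fb
   0 | 11110101100101100 | 1 | 0
   1 | 11101011001011000 | 1 | 1
   2 | 11010110010110001 | 1 | 0
   3 | 10101100101100010 | 1 | 1
   4 | 01011001011000101 | 0 | 1
   5 | 10110010110001011 | 1 | 0
   6 | 01100101100010110 | 0 | 0
   7 | 11001011000101100 | 1 | 1
   8 | 10010110001011001 | 1 | 0
   9 | 00101100010110010 | 0 | 0
  10 | 01011000101100100 | 0 | 1
  11 | 10110001011001001 | 1 | 0
  12 | 01100010110010010 | 0 | 0
  13 | 11000101100100100 | 1 | 1
  14 | 10001011001001001 | 1 | 1
  15 | 00010110010010011 | 0 | 1
  16 | 00101100100100111 | 0 | 0
  17 | 01011001001001110 | 0 | 1
  18 | 10110010010011101 | 1 | 0
  19 | 01100100100111010 | 0 | 0
  20 | 11001001001110100 | 1 | 1
  21 | 10010010011101001 | 1 | 0
  22 | 00100100111010010 | 0 | 0
  23 | 01001001110100100 | 0 | 0
  24 | 10010011101001000 | 1 | 0
  25 | 00100111010010000 | 0 | 0
  26 | 01001110100100000 | 0 | 0
  27 | 10011101001000000 | 1 | 0
  28 | 00111010010000000 | 0 | 1
  29 | 01110100100000001 | 0 | 1
  30 | 11101001000000011 | 1 | 1
  31 | 11010010000000111 | 1 | 0
  32 | 10100100000001110 | 1 | 1
  33 | 01001000000011101 | 0 | 0
  34 | 10010000000111010 | 1 | 0
  35 | 00100000001110100 | 0 | 0
  36 | 01000000011101000 | 0 | 0
  37 | 10000000111010000 | 1 | 1
  38 | 00000001110100001 | 0 | 0
  39 | 00000011101000010 | 0 | 0
  40 | 00000111010000100 | 0 | 0
  41 | 00001110100001000 | 0 | 0
  42 | 00011101000010000 | 0 | 1
  43 | 00111010000100001 | 0 | 1
  44 | 01110100001000011 | 0 | 1
  45 | 11101000010000111 | 1 | 1
  46 | 11010000100001111 | 1 | 0
  47 | 10100001000011110 | 1 | 1
  48 | 01000010000111101 | 0 | 0
  49 | 10000100001111010 | 1 | 1
  50 | 00001000011110101 | 0 | 0
  51 | 00010000111101010 | 0 | 1
  52 | 00100001111010101 | 0 | 0
  53 | 01000011110101010 | 0 | 0
  54 | 10000111101010100 | 1 | 1
  55 | 00001111010101001 | 0 | 0
  56 | 00011110101010010 | 0 | 1
  57 | 00111101010100101 | 0 | 1
  58 | 01111010101001011 | 0 | 1
  59 | 11110101010010111 | 1 | 0
  60 | 11101010100101110 | 1 | 1
  61 | 11010101001011101 | 1 | 0
  62 | 10101010010111010 | 1 | 1
  63 | 01010100101110101 | 0 | 1
  64 | 10101001011101011 | 1 | 1
  65 | 01010010111010111 | 0 | 1
  66 | 10100101110101111 | 1 | 1
  67 | 01001011101011111 | 0 | 0
  68 | 10010111010111110 | 1 | 0
  69 | 00101110101111100 | 0 | 0
  70 | 01011101011111000 | 0 | 1
  71 | 10111010111110001 | 1 | 0
  72 | 01110101111100010 | 0 | 1
  73 | 11101011111000101 | 1 | 1
  74 | 11010111110001011 | 1 | 0
  75 | 10101111100010110 | 1 | 1
  76 | 01011111000101101 | 0 | 1
  77 | 10111110001011011 | 1 | 0
  78 | 01111100010110110 | 0 | 1
  79 | 11111000101101101 | 1 | 0
  80 | 11110001011011010 | 1 | 0
  81 | 11100010110110100 | 1 | 1
  82 | 11000101101101001 | 1 | 1
  83 | 10001011011010011 | 1 | 1
  84 | 00010110110100111 | 0 | 1
  85 | 00101101101001111 | 0 | 0
  86 | 01011011010011110 | 0 | 1
  87 | 10110110100111101 | 1 | 0
  88 | 01101101001111010 | 0 | 0
  89 | 11011010011110100 | 1 | 0
  90 | 10110100111101000 | 1 | 0
  91 | 01101001111010000 | 0 | 0
  92 | 11010011110100000 | 1 | 0
  93 | 10100111101000000 | 1 | 1
  94 | 01001111010000001 | 0 | 0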